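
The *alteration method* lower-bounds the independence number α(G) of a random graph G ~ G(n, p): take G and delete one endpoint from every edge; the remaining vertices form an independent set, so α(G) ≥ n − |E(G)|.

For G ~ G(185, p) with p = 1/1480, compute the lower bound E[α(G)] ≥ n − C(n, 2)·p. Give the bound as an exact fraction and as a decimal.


E[|E(G)|] = C(185, 2)·p = 17020 · (1/1480) = 23/2.
E[α(G)] ≥ n − E[|E(G)|] = 185 − 23/2 = 347/2.
Numerically: ≈ 173.500.
(This is only a lower bound; the true E[α(G)] may be larger.)

E[α(G)] ≥ 347/2 ≈ 173.500.


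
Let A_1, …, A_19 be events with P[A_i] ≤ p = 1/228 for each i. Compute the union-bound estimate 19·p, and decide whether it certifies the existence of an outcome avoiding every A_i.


Union bound: P[∪_{i=1}^{19} A_i] ≤ Σ_i P[A_i] ≤ 19·p = 19·(1/228) = 1/12.
Numerically: 1/12 ≈ 0.08333.
Is 1/12 < 1? YES.
Since P[∪ A_i] ≤ 1/12 < 1, the complement has P[∩ A_i^c] ≥ 1 − 1/12 = 11/12 > 0, so some outcome avoids every A_i.

19·p = 1/12 ≈ 0.08333; existence CERTIFIED by the union bound.


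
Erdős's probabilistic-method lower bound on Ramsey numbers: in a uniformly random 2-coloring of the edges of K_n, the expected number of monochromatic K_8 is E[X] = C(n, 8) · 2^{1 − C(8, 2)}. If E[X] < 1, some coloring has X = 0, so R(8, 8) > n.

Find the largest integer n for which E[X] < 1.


We need C(n, 8) · 2^{1 − 28} < 1, i.e. C(n, 8) < 2^{28 − 1} = 134217728.
Check values of n near the boundary:
  n = 37: C(37, 8) = 38608020; 38608020 < 134217728? YES
  n = 38: C(38, 8) = 48903492; 48903492 < 134217728? YES
  n = 39: C(39, 8) = 61523748; 61523748 < 134217728? YES
  n = 40: C(40, 8) = 76904685; 76904685 < 134217728? YES
  n = 41: C(41, 8) = 95548245; 95548245 < 134217728? YES
  n = 42: C(42, 8) = 118030185; 118030185 < 134217728? YES
  n = 43: C(43, 8) = 145008513; 145008513 < 134217728? NO
  n = 44: C(44, 8) = 177232627; 177232627 < 134217728? NO
  n = 45: C(45, 8) = 215553195; 215553195 < 134217728? NO
The largest n with C(n, 8) < 134217728 is n = 42 (where E[X] = 118030185/134217728 ≈ 0.879393). Hence R(8, 8) > 42, i.e. R(8, 8) ≥ 43.

Largest n = 42; hence R(8, 8) > 42.


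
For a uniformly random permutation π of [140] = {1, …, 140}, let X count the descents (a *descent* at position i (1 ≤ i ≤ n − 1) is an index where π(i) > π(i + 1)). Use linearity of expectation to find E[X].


Write X = Σ X_I over i = 1, …, 139, with X_I the indicator of one descent.
There are 139 indicators.
For each fixed i, the pair (π(i), π(i+1)) is a uniformly random ordered pair of distinct values from {1, …, 140}; by symmetry P[π(i) > π(i+1)] = 1/2.
By linearity: E[X] = 139 · (1/2) = (140 − 1) · (1/2) = 139/2 ≈ 69.5000.

E[X] = 139/2 = 69.5000.


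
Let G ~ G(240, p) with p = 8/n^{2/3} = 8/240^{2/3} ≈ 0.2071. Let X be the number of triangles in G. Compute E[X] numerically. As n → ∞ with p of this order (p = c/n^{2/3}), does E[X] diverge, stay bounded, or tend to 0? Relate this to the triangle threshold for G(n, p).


Number of potential triangles: C(240, 3) = 2275280.
Each occurs with probability p³ ≈ (0.2071)³ ≈ 8.888889e-03.
By linearity: E[X] = C(240, 3)·p³ ≈ 2275280 · 8.888889e-03 ≈ 20224.7111.
Since α = 2/3 < 1, p = c/n^{2/3} ≫ 1/n is above the triangle threshold p ~ 1/n. Asymptotically E[X] ~ (c³/6)·n^{3(1−α)} = (8³/6)·n^{1} → ∞; triangles are abundant w.h.p.

E[X] ≈ 20224.7111; in regime p = Θ(1/n^{2/3}) E[X] diverges (above the triangle threshold p ~ 1/n).


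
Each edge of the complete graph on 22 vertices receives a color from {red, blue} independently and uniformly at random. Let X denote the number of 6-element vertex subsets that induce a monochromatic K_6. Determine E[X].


Let X = Σ_S X_S over the C(22, 6) = 74613 subsets S of size 6, where X_S = 1 if the K_6 on S is monochromatic.
For a fixed S, the K_6 on S has C(6, 2) = 15 edges. P[all 15 edges red] = (1/2)^15, and likewise for blue, so P[monochromatic] = 2·(1/2)^15 = 2^{1 − 15} = 1/16384.
By linearity of expectation: E[X] = C(22, 6) · 2^{1 − 15} = 74613 · 1/16384 = 74613/16384.
Numerically: E[X] ≈ 4.5540.

E[X] = C(22,6)·2^(1−C(6,2)) = 74613/16384 ≈ 4.5540.


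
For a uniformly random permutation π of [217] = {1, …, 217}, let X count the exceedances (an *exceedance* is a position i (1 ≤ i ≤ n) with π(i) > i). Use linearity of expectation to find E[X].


Write X = Σ_{i=1}^{217} X_i, where X_i = 1_{π(i) > i}.
For each fixed i, π(i) is uniform over {1, …, 217} (marginal of a uniform permutation), so P[π(i) > i] = (n − i)/n. Summing: Σ_{i=1}^{217} (n − i)/n = (0 + 1 + … + 216)/217 = 217(217 − 1)/(2·217) = (217 − 1)/2.
Hence E[X] = Σ_{i=1}^{217} (217 − i)/217 = 108 ≈ 108.000000.

E[X] = 108 = 108.000000.


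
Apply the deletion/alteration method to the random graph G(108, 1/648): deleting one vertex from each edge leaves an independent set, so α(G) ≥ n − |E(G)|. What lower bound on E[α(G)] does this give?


E[|E(G)|] = C(108, 2)·p = 5778 · (1/648) = 107/12.
E[α(G)] ≥ n − E[|E(G)|] = 108 − 107/12 = 1189/12.
Numerically: ≈ 99.083333.
(This is only a lower bound; the true E[α(G)] may be larger.)

E[α(G)] ≥ 1189/12 ≈ 99.083333.


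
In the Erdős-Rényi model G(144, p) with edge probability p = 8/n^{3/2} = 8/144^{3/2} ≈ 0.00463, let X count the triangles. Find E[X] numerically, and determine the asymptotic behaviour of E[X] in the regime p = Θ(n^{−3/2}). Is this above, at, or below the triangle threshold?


Number of potential triangles: C(144, 3) = 487344.
Each occurs with probability p³ ≈ (0.00463)³ ≈ 9.92290e-08.
By linearity: E[X] = C(144, 3)·p³ ≈ 487344 · 9.92290e-08 ≈ 0.048.
Since α = 3/2 > 1, p = c/n^{3/2} = o(1/n) is below the triangle threshold p ~ 1/n. Asymptotically E[X] ~ (c³/6)·n^{3(1−α)} = (8³/6)·n^{-1.5} → 0, so by Markov's inequality G has no triangles w.h.p.

E[X] ≈ 0.048; in regime p = Θ(1/n^{3/2}) E[X] tends to 0 (below the triangle threshold p ~ 1/n).


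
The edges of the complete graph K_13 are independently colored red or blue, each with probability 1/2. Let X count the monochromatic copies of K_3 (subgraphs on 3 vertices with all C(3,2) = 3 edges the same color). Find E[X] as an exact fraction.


Let X = Σ_S X_S over the C(13, 3) = 286 subsets S of size 3, where X_S = 1 if the K_3 on S is monochromatic.
For a fixed S, the K_3 on S has C(3, 2) = 3 edges. P[all 3 edges red] = (1/2)^3, and likewise for blue, so P[monochromatic] = 2·(1/2)^3 = 2^{1 − 3} = 1/4.
By linearity: E[X] = C(13, 3) · 2^{1 − 3} = 286 · 1/4 = 143/2.
Numerically: E[X] ≈ 71.500.

E[X] = C(13,3)·2^(1−C(3,2)) = 143/2 ≈ 71.500.


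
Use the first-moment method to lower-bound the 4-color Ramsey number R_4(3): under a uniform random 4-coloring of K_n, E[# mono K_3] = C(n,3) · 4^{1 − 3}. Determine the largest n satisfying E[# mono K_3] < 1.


We need C(n, 3) · 4^{1 − 3} < 1, i.e. C(n, 3) < 4^{3 − 1} = 16.
Check values of n near the boundary:
  n = 3: C(3, 3) = 1; 1 < 16? YES
  n = 4: C(4, 3) = 4; 4 < 16? YES
  n = 5: C(5, 3) = 10; 10 < 16? YES
  n = 6: C(6, 3) = 20; 20 < 16? NO
  n = 7: C(7, 3) = 35; 35 < 16? NO
  n = 8: C(8, 3) = 56; 56 < 16? NO
The largest n with C(n, 3) < 16 is n = 5 (where E[X] = 5/8 ≈ 0.6250000). Hence R_4(3) > 5, i.e. R_4(3) ≥ 6.

Largest n = 5; hence R_4(3) > 5.


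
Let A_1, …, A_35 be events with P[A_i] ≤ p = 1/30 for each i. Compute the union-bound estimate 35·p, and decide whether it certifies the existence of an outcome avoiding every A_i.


Union bound: P[∪_{i=1}^{35} A_i] ≤ Σ_i P[A_i] ≤ 35·p = 35·(1/30) = 7/6.
Numerically: 7/6 ≈ 1.1666667.
Is 7/6 < 1? NO.
Since the bound 7/6 is ≥ 1, the union bound is uninformative here; it does NOT by itself certify existence.

35·p = 7/6 ≈ 1.1666667; existence NOT certified by the union bound.


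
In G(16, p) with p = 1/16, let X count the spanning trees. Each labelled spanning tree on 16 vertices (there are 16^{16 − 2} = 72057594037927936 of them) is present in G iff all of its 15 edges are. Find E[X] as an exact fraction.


K_16 has 16^{16 − 2} = 72057594037927936 labelled spanning trees.
For each such spanning tree H, let X_H = 1 if all 15 edges of H are present in G. Then P[X_H = 1] = p^{15} = (1/16)^{15} = 1/1152921504606846976.
By linearity: E[X] = Σ_H E[X_H] = 72057594037927936 · p^{15} = 72057594037927936 · 1/1152921504606846976 = 1/16.
Numerically: E[X] ≈ 0.0625.

E[X] = 72057594037927936 · (1/16)^{15} = 1/16 ≈ 0.0625.


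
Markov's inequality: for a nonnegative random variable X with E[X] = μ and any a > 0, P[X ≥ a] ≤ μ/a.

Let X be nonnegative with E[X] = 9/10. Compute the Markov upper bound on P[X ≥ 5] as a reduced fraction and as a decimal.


μ = E[X] = 9/10, a = 5.
Markov: P[X ≥ 5] ≤ μ/a = (9/10)/5 = 9/50.
Numerically: ≈ 0.180.
(Since a = 5 > μ = 0.900, the bound 9/50 is < 1 and informative.)

P[X ≥ 5] ≤ 9/50 ≈ 0.180.


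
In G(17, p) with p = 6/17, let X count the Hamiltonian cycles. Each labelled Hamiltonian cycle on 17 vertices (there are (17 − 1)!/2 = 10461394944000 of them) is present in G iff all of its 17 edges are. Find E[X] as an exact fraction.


K_17 has (17 − 1)!/2 = 10461394944000 labelled Hamiltonian cycles.
For each such Hamiltonian cycle H, let X_H = 1 if all 17 edges of H are present in G. Then P[X_H = 1] = p^{17} = (6/17)^{17} = 16926659444736/827240261886336764177.
Summing the indicators: E[X] = Σ_H E[X_H] = 10461394944000 · p^{17} = 10461394944000 · 16926659444736/827240261886336764177 = 177076469533971037814784000/827240261886336764177.
Numerically: E[X] ≈ 2.141e+05.

E[X] = 10461394944000 · (6/17)^{17} = 177076469533971037814784000/827240261886336764177 ≈ 2.141e+05.


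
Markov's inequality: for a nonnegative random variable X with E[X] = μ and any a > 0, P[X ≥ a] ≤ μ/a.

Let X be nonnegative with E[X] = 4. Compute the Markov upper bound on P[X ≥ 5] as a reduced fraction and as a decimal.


μ = E[X] = 4, a = 5.
Markov: P[X ≥ 5] ≤ μ/a = (4)/5 = 4/5.
Numerically: ≈ 0.8000.
(Since a = 5 > μ = 4.0000, the bound 4/5 is < 1 and informative.)

P[X ≥ 5] ≤ 4/5 ≈ 0.8000.


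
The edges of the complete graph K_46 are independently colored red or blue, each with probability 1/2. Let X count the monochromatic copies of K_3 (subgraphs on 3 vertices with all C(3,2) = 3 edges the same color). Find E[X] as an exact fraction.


Let X = Σ_S X_S over the C(46, 3) = 15180 subsets S of size 3, where X_S = 1 if the K_3 on S is monochromatic.
For a fixed S, the K_3 on S has C(3, 2) = 3 edges. P[all 3 edges red] = (1/2)^3, and likewise for blue, so P[monochromatic] = 2·(1/2)^3 = 2^{1 − 3} = 1/4.
By linearity: E[X] = C(46, 3) · 2^{1 − 3} = 15180 · 1/4 = 3795.
Numerically: E[X] ≈ 3795.00000.

E[X] = C(46,3)·2^(1−C(3,2)) = 3795 ≈ 3795.00000.


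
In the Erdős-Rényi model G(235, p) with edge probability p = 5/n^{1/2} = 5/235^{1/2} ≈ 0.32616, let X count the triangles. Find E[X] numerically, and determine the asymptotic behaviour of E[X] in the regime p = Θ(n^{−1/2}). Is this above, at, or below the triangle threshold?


Number of potential triangles: C(235, 3) = 2135445.
Each occurs with probability p³ ≈ (0.32616)³ ≈ 3.4698302e-02.
By linearity: E[X] = C(235, 3)·p³ ≈ 2135445 · 3.4698302e-02 ≈ 74096.31500.
Since α = 1/2 < 1, p = c/n^{1/2} ≫ 1/n is above the triangle threshold p ~ 1/n. Asymptotically E[X] ~ (c³/6)·n^{3(1−α)} = (5³/6)·n^{1.5} → ∞; triangles are abundant w.h.p.

E[X] ≈ 74096.31500; in regime p = Θ(1/n^{1/2}) E[X] diverges (above the triangle threshold p ~ 1/n).


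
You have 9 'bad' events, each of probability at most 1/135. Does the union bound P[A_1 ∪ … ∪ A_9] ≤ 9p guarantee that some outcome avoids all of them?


Union bound: P[∪_{i=1}^{9} A_i] ≤ Σ_i P[A_i] ≤ 9·p = 9·(1/135) = 1/15.
Numerically: 1/15 ≈ 0.0667.
Is 1/15 < 1? YES.
Since P[∪ A_i] ≤ 1/15 < 1, the complement has P[∩ A_i^c] ≥ 1 − 1/15 = 14/15 > 0, so some outcome avoids every A_i.

9·p = 1/15 ≈ 0.0667; existence CERTIFIED by the union bound.


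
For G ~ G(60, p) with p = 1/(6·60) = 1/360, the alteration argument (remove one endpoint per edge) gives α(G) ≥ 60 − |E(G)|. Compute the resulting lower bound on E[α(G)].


E[|E(G)|] = C(60, 2)·p = 1770 · (1/360) = 59/12.
E[α(G)] ≥ n − E[|E(G)|] = 60 − 59/12 = 661/12.
Numerically: ≈ 55.08333.
(This is only a lower bound; the true E[α(G)] may be larger.)

E[α(G)] ≥ 661/12 ≈ 55.08333.


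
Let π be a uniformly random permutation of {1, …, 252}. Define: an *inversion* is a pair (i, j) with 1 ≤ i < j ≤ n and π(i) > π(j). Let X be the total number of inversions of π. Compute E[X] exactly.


Write X = Σ X_I over the C(252, 2) = 31626 pairs i < j, with X_I the indicator of one inversion.
There are 31626 indicators.
For each fixed pair i < j, the values π(i) and π(j) are two distinct elements of {1, …, 252} in uniformly random order; by symmetry P[π(i) > π(j)] = 1/2.
By linearity: E[X] = 31626 · (1/2) = C(252, 2) · (1/2) = 31626/2 = 15813 ≈ 15813.00000.

E[X] = 15813 = 15813.00000.


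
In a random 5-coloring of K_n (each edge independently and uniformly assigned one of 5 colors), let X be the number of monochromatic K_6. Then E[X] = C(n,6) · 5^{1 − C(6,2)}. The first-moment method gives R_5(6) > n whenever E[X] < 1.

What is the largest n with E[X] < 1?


We need C(n, 6) · 5^{1 − 15} < 1, i.e. C(n, 6) < 5^{15 − 1} = 6103515625.
Check values of n near the boundary:
  n = 128: C(128, 6) = 5423611200; 5423611200 < 6103515625? YES
  n = 129: C(129, 6) = 5688177600; 5688177600 < 6103515625? YES
  n = 130: C(130, 6) = 5963412000; 5963412000 < 6103515625? YES
  n = 131: C(131, 6) = 6249655776; 6249655776 < 6103515625? NO
  n = 132: C(132, 6) = 6547258432; 6547258432 < 6103515625? NO
  n = 133: C(133, 6) = 6856577728; 6856577728 < 6103515625? NO
The largest n with C(n, 6) < 6103515625 is n = 130 (where E[X] = 47707296/48828125 ≈ 0.97705). Hence R_5(6) > 130, i.e. R_5(6) ≥ 131.

Largest n = 130; hence R_5(6) > 130.


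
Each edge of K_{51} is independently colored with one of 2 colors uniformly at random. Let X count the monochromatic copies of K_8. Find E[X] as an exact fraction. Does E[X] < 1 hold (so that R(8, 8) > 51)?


E[X] = C(51, 8) · 2^{1 − 28} = 636763050 · 2^{−27} = 636763050/134217728.
As a reduced fraction: E[X] = 318381525/67108864 ≈ 4.74425.
Is E[X] < 1? NO.
Since E[X] ≥ 1, the first-moment bound is inconclusive at n = 51; it does NOT by itself certify R(8, 8) > 51.

E[X] = 318381525/67108864 ≈ 4.74425; E[X] ≥ 1; first-moment method inconclusive here.


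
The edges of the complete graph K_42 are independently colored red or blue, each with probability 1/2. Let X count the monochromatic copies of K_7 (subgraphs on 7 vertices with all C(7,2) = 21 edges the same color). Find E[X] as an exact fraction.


Let X = Σ_S X_S over the C(42, 7) = 26978328 subsets S of size 7, where X_S = 1 if the K_7 on S is monochromatic.
For a fixed S, the K_7 on S has C(7, 2) = 21 edges. P[all 21 edges red] = (1/2)^21, and likewise for blue, so P[monochromatic] = 2·(1/2)^21 = 2^{1 − 21} = 1/1048576.
By linearity: E[X] = C(42, 7) · 2^{1 − 21} = 26978328 · 1/1048576 = 3372291/131072.
Numerically: E[X] ≈ 25.728539.

E[X] = C(42,7)·2^(1−C(7,2)) = 3372291/131072 ≈ 25.728539.


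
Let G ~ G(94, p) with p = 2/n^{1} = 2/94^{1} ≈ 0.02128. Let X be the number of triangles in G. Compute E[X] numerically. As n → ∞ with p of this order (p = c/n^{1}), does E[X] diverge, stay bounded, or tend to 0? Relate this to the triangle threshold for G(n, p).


Number of potential triangles: C(94, 3) = 134044.
Each occurs with probability p³ ≈ (0.02128)³ ≈ 9.631777e-06.
By linearity: E[X] = C(94, 3)·p³ ≈ 134044 · 9.631777e-06 ≈ 1.2911.
Here α = 1, so p = 2/n is exactly at the triangle threshold p ~ 1/n. Asymptotically E[X] → c³/6 = 2³/6 = 4/3 ≈ 1.3333, a bounded constant. In this regime the triangle count is asymptotically Poisson(c³/6).

E[X] ≈ 1.2911; in regime p = Θ(1/n^{1}) E[X] stays bounded (at the triangle threshold p ~ 1/n).


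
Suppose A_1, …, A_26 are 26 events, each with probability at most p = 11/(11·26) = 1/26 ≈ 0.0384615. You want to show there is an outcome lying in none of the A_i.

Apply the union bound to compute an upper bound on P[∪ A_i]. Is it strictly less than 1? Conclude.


Union bound: P[∪_{i=1}^{26} A_i] ≤ Σ_i P[A_i] ≤ 26·p = 26·(1/26) = 1.
Numerically: 1 ≈ 1.0000000.
Is 1 < 1? NO.
Since the bound 1 is ≥ 1, the union bound is uninformative here; it does NOT by itself certify existence.

26·p = 1 ≈ 1.0000000; existence NOT certified by the union bound.


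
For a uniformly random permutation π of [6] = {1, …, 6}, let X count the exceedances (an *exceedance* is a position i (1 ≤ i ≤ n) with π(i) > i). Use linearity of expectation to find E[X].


Write X = Σ_{i=1}^{6} X_i, where X_i = 1_{π(i) > i}.
For each fixed i, π(i) is uniform over {1, …, 6} (marginal of a uniform permutation), so P[π(i) > i] = (n − i)/n. Summing: Σ_{i=1}^{6} (n − i)/n = (0 + 1 + … + 5)/6 = 6(6 − 1)/(2·6) = (6 − 1)/2.
Hence E[X] = Σ_{i=1}^{6} (6 − i)/6 = 5/2 ≈ 2.500.

E[X] = 5/2 = 2.500.


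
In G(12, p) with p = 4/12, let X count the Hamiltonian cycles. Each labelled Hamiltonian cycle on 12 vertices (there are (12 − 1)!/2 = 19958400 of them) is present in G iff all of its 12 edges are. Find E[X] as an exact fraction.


K_12 has (12 − 1)!/2 = 19958400 labelled Hamiltonian cycles.
For each such Hamiltonian cycle H, let X_H = 1 if all 12 edges of H are present in G. Then P[X_H = 1] = p^{12} = (1/3)^{12} = 1/531441.
Summing the indicators: E[X] = Σ_H E[X_H] = 19958400 · p^{12} = 19958400 · 1/531441 = 246400/6561.
Numerically: E[X] ≈ 37.6.

E[X] = 19958400 · (1/3)^{12} = 246400/6561 ≈ 37.6.


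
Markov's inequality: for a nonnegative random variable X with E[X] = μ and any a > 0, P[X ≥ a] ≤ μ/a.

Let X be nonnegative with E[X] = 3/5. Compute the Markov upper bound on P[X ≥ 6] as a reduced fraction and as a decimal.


μ = E[X] = 3/5, a = 6.
Markov: P[X ≥ 6] ≤ μ/a = (3/5)/6 = 1/10.
Numerically: ≈ 0.10000.
(Since a = 6 > μ = 0.60000, the bound 1/10 is < 1 and informative.)

P[X ≥ 6] ≤ 1/10 ≈ 0.10000.


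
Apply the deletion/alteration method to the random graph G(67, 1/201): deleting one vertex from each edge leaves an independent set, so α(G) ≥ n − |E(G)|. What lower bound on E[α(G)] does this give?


E[|E(G)|] = C(67, 2)·p = 2211 · (1/201) = 11.
E[α(G)] ≥ n − E[|E(G)|] = 67 − 11 = 56.
Numerically: ≈ 56.00000.
(This is only a lower bound; the true E[α(G)] may be larger.)

E[α(G)] ≥ 56 ≈ 56.00000.


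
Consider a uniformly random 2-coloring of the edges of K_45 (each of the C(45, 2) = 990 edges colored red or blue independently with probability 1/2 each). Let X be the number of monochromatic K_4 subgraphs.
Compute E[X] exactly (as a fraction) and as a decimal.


Let X = Σ_S X_S over the C(45, 4) = 148995 subsets S of size 4, where X_S = 1 if the K_4 on S is monochromatic.
For a fixed S, the K_4 on S has C(4, 2) = 6 edges. P[all 6 edges red] = (1/2)^6, and likewise for blue, so P[monochromatic] = 2·(1/2)^6 = 2^{1 − 6} = 1/32.
By linearity: E[X] = C(45, 4) · 2^{1 − 6} = 148995 · 1/32 = 148995/32.
Numerically: E[X] ≈ 4656.0938.

E[X] = C(45,4)·2^(1−C(4,2)) = 148995/32 ≈ 4656.0938.


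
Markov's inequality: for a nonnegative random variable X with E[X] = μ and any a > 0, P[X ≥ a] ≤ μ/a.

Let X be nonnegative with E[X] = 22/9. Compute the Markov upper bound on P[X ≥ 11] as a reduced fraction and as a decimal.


μ = E[X] = 22/9, a = 11.
Markov: P[X ≥ 11] ≤ μ/a = (22/9)/11 = 2/9.
Numerically: ≈ 0.222222.
(Since a = 11 > μ = 2.444444, the bound 2/9 is < 1 and informative.)

P[X ≥ 11] ≤ 2/9 ≈ 0.222222.


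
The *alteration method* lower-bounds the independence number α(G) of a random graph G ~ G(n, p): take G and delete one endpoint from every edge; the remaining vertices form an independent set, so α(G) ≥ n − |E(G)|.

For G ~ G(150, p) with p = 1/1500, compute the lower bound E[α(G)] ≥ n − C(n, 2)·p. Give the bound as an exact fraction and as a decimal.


E[|E(G)|] = C(150, 2)·p = 11175 · (1/1500) = 149/20.
E[α(G)] ≥ n − E[|E(G)|] = 150 − 149/20 = 2851/20.
Numerically: ≈ 142.5500.
(This is only a lower bound; the true E[α(G)] may be larger.)

E[α(G)] ≥ 2851/20 ≈ 142.5500.


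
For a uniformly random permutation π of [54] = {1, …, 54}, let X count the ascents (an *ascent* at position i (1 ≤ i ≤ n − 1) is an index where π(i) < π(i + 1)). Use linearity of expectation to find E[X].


Write X = Σ X_I over i = 1, …, 53, with X_I the indicator of one ascent.
There are 53 indicators.
For each fixed i, the pair (π(i), π(i+1)) is a uniformly random ordered pair of distinct values from {1, …, 54}; by symmetry P[π(i) < π(i+1)] = 1/2.
By linearity: E[X] = 53 · (1/2) = (54 − 1) · (1/2) = 53/2 ≈ 26.500000.

E[X] = 53/2 = 26.500000.


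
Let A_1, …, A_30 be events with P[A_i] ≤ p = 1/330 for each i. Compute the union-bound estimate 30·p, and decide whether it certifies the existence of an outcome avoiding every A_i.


Union bound: P[∪_{i=1}^{30} A_i] ≤ Σ_i P[A_i] ≤ 30·p = 30·(1/330) = 1/11.
Numerically: 1/11 ≈ 0.09091.
Is 1/11 < 1? YES.
Since P[∪ A_i] ≤ 1/11 < 1, the complement has P[∩ A_i^c] ≥ 1 − 1/11 = 10/11 > 0, so some outcome avoids every A_i.

30·p = 1/11 ≈ 0.09091; existence CERTIFIED by the union bound.


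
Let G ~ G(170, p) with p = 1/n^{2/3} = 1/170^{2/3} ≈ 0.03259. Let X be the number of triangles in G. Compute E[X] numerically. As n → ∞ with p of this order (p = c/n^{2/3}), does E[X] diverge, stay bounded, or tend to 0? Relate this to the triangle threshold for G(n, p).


Number of potential triangles: C(170, 3) = 804440.
Each occurs with probability p³ ≈ (0.03259)³ ≈ 3.460208e-05.
By linearity: E[X] = C(170, 3)·p³ ≈ 804440 · 3.460208e-05 ≈ 27.8353.
Since α = 2/3 < 1, p = c/n^{2/3} ≫ 1/n is above the triangle threshold p ~ 1/n. Asymptotically E[X] ~ (c³/6)·n^{3(1−α)} = (1³/6)·n^{1} → ∞; triangles are abundant w.h.p.

E[X] ≈ 27.8353; in regime p = Θ(1/n^{2/3}) E[X] diverges (above the triangle threshold p ~ 1/n).


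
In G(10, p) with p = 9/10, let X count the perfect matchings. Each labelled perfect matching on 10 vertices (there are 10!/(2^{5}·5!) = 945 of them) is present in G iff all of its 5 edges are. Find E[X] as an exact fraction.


K_10 has 10!/(2^{5}·5!) = 945 labelled perfect matchings.
For each such perfect matching H, let X_H = 1 if all 5 edges of H are present in G. Then P[X_H = 1] = p^{5} = (9/10)^{5} = 59049/100000.
Summing the indicators: E[X] = Σ_H E[X_H] = 945 · p^{5} = 945 · 59049/100000 = 11160261/20000.
Numerically: E[X] ≈ 558.

E[X] = 945 · (9/10)^{5} = 11160261/20000 ≈ 558.


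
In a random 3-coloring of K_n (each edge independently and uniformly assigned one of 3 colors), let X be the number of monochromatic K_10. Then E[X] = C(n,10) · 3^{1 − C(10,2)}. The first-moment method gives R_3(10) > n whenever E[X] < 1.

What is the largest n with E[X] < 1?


We need C(n, 10) · 3^{1 − 45} < 1, i.e. C(n, 10) < 3^{45 − 1} = 984770902183611232881.
Check values of n near the boundary:
  n = 568: C(568, 10) = 889446337783744949208; 889446337783744949208 < 984770902183611232881? YES
  n = 569: C(569, 10) = 905357721286137524328; 905357721286137524328 < 984770902183611232881? YES
  n = 570: C(570, 10) = 921524823451961408691; 921524823451961408691 < 984770902183611232881? YES
  n = 571: C(571, 10) = 937951290893172842001; 937951290893172842001 < 984770902183611232881? YES
  n = 572: C(572, 10) = 954640815642161682606; 954640815642161682606 < 984770902183611232881? YES
  n = 573: C(573, 10) = 971597135635805762226; 971597135635805762226 < 984770902183611232881? YES
  n = 574: C(574, 10) = 988824035203816502691; 988824035203816502691 < 984770902183611232881? NO
The largest n with C(n, 10) < 984770902183611232881 is n = 573 (where E[X] = 35985079097622435638/36472996377170786403 ≈ 0.9866). Hence R_3(10) > 573, i.e. R_3(10) ≥ 574.

Largest n = 573; hence R_3(10) > 573.


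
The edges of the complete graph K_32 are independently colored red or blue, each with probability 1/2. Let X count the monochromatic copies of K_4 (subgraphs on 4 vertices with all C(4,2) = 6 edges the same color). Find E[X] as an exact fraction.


Let X = Σ_S X_S over the C(32, 4) = 35960 subsets S of size 4, where X_S = 1 if the K_4 on S is monochromatic.
For a fixed S, the K_4 on S has C(4, 2) = 6 edges. P[all 6 edges red] = (1/2)^6, and likewise for blue, so P[monochromatic] = 2·(1/2)^6 = 2^{1 − 6} = 1/32.
Summing: E[X] = C(32, 4) · 2^{1 − 6} = 35960 · 1/32 = 4495/4.
Numerically: E[X] ≈ 1123.75000.

E[X] = C(32,4)·2^(1−C(4,2)) = 4495/4 ≈ 1123.75000.


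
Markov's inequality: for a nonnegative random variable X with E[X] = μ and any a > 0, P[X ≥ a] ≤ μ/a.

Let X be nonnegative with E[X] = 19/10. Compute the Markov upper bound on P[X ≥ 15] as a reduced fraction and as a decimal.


μ = E[X] = 19/10, a = 15.
Markov: P[X ≥ 15] ≤ μ/a = (19/10)/15 = 19/150.
Numerically: ≈ 0.127.
(Since a = 15 > μ = 1.900, the bound 19/150 is < 1 and informative.)

P[X ≥ 15] ≤ 19/150 ≈ 0.127.


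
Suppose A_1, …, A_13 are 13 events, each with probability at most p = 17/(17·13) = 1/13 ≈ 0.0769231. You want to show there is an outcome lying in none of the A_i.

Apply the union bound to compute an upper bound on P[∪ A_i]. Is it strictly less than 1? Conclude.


Union bound: P[∪_{i=1}^{13} A_i] ≤ Σ_i P[A_i] ≤ 13·p = 13·(1/13) = 1.
Numerically: 1 ≈ 1.0000000.
Is 1 < 1? NO.
Since the bound 1 is ≥ 1, the union bound is uninformative here; it does NOT by itself certify existence.

13·p = 1 ≈ 1.0000000; existence NOT certified by the union bound.


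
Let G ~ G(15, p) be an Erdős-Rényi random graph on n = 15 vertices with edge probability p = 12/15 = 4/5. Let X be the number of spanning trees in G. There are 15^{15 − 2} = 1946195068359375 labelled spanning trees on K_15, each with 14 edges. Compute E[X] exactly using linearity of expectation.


K_15 has 15^{15 − 2} = 1946195068359375 labelled spanning trees.
For each such spanning tree H, let X_H = 1 if all 14 edges of H are present in G. Then P[X_H = 1] = p^{14} = (4/5)^{14} = 268435456/6103515625.
By linearity of expectation: E[X] = Σ_H E[X_H] = 1946195068359375 · p^{14} = 1946195068359375 · 268435456/6103515625 = 427972821516288/5.
Numerically: E[X] ≈ 8.559e+13.

E[X] = 1946195068359375 · (4/5)^{14} = 427972821516288/5 ≈ 8.559e+13.


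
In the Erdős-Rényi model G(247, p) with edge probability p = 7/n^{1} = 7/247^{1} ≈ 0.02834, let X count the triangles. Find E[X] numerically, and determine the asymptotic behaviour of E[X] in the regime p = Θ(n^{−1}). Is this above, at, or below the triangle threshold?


Number of potential triangles: C(247, 3) = 2481115.
Each occurs with probability p³ ≈ (0.02834)³ ≈ 2.2761625e-05.
By linearity: E[X] = C(247, 3)·p³ ≈ 2481115 · 2.2761625e-05 ≈ 56.47421.
Here α = 1, so p = 7/n is exactly at the triangle threshold p ~ 1/n. Asymptotically E[X] → c³/6 = 7³/6 = 343/6 ≈ 57.16667, a bounded constant. In this regime the triangle count is asymptotically Poisson(c³/6).

E[X] ≈ 56.47421; in regime p = Θ(1/n^{1}) E[X] stays bounded (at the triangle threshold p ~ 1/n).


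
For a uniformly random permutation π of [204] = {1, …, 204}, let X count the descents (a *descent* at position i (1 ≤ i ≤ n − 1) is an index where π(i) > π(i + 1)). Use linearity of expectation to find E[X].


Write X = Σ X_I over i = 1, …, 203, with X_I the indicator of one descent.
There are 203 indicators.
For each fixed i, the pair (π(i), π(i+1)) is a uniformly random ordered pair of distinct values from {1, …, 204}; by symmetry P[π(i) > π(i+1)] = 1/2.
By linearity: E[X] = 203 · (1/2) = (204 − 1) · (1/2) = 203/2 ≈ 101.5000.

E[X] = 203/2 = 101.5000.


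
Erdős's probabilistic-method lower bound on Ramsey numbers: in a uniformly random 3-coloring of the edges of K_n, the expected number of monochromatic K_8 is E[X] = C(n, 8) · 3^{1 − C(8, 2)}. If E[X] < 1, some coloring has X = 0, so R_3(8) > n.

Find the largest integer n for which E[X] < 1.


We need C(n, 8) · 3^{1 − 28} < 1, i.e. C(n, 8) < 3^{28 − 1} = 7625597484987.
Check values of n near the boundary:
  n = 154: C(154, 8) = 6521818990995; 6521818990995 < 7625597484987? YES
  n = 155: C(155, 8) = 6876747915675; 6876747915675 < 7625597484987? YES
  n = 156: C(156, 8) = 7248464019225; 7248464019225 < 7625597484987? YES
  n = 157: C(157, 8) = 7637643295425; 7637643295425 < 7625597484987? NO
  n = 158: C(158, 8) = 8044984271181; 8044984271181 < 7625597484987? NO
The largest n with C(n, 8) < 7625597484987 is n = 156 (where E[X] = 805384891025/847288609443 ≈ 0.95054). Hence R_3(8) > 156, i.e. R_3(8) ≥ 157.

Largest n = 156; hence R_3(8) > 156.


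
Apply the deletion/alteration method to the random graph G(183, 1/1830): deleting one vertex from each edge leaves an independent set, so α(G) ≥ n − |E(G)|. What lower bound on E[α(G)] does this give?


E[|E(G)|] = C(183, 2)·p = 16653 · (1/1830) = 91/10.
E[α(G)] ≥ n − E[|E(G)|] = 183 − 91/10 = 1739/10.
Numerically: ≈ 173.900000.
(This is only a lower bound; the true E[α(G)] may be larger.)

E[α(G)] ≥ 1739/10 ≈ 173.900000.


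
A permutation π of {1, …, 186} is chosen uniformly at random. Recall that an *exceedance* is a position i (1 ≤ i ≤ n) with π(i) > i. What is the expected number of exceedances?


Write X = Σ_{i=1}^{186} X_i, where X_i = 1_{π(i) > i}.
For each fixed i, π(i) is uniform over {1, …, 186} (marginal of a uniform permutation), so P[π(i) > i] = (n − i)/n. Summing: Σ_{i=1}^{186} (n − i)/n = (0 + 1 + … + 185)/186 = 186(186 − 1)/(2·186) = (186 − 1)/2.
Hence E[X] = Σ_{i=1}^{186} (186 − i)/186 = 185/2 ≈ 92.50000.

E[X] = 185/2 = 92.50000.


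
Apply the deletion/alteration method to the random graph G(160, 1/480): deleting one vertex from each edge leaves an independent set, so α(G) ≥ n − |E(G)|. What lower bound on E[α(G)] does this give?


E[|E(G)|] = C(160, 2)·p = 12720 · (1/480) = 53/2.
E[α(G)] ≥ n − E[|E(G)|] = 160 − 53/2 = 267/2.
Numerically: ≈ 133.500.
(This is only a lower bound; the true E[α(G)] may be larger.)

E[α(G)] ≥ 267/2 ≈ 133.500.


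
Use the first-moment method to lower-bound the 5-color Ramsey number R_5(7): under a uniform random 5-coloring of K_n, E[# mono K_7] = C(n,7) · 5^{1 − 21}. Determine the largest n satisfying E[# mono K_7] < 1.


We need C(n, 7) · 5^{1 − 21} < 1, i.e. C(n, 7) < 5^{21 − 1} = 95367431640625.
Check values of n near the boundary:
  n = 336: C(336, 7) = 90079147136880; 90079147136880 < 95367431640625? YES
  n = 337: C(337, 7) = 91989916924632; 91989916924632 < 95367431640625? YES
  n = 338: C(338, 7) = 93935323022736; 93935323022736 < 95367431640625? YES
  n = 339: C(339, 7) = 95915887062372; 95915887062372 < 95367431640625? NO
  n = 340: C(340, 7) = 97932136940560; 97932136940560 < 95367431640625? NO
The largest n with C(n, 7) < 95367431640625 is n = 338 (where E[X] = 93935323022736/95367431640625 ≈ 0.9850). Hence R_5(7) > 338, i.e. R_5(7) ≥ 339.

Largest n = 338; hence R_5(7) > 338.


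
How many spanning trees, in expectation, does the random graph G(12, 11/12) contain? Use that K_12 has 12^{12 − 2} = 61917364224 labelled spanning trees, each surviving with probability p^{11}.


K_12 has 12^{12 − 2} = 61917364224 labelled spanning trees.
For each such spanning tree H, let X_H = 1 if all 11 edges of H are present in G. Then P[X_H = 1] = p^{11} = (11/12)^{11} = 285311670611/743008370688.
Summing the indicators: E[X] = Σ_H E[X_H] = 61917364224 · p^{11} = 61917364224 · 285311670611/743008370688 = 285311670611/12.
Numerically: E[X] ≈ 2.3776e+10.

E[X] = 61917364224 · (11/12)^{11} = 285311670611/12 ≈ 2.3776e+10.


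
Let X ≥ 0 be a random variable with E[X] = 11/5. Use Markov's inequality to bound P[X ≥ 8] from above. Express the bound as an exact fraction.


μ = E[X] = 11/5, a = 8.
Markov: P[X ≥ 8] ≤ μ/a = (11/5)/8 = 11/40.
Numerically: ≈ 0.2750.
(Since a = 8 > μ = 2.2000, the bound 11/40 is < 1 and informative.)

P[X ≥ 8] ≤ 11/40 ≈ 0.2750.


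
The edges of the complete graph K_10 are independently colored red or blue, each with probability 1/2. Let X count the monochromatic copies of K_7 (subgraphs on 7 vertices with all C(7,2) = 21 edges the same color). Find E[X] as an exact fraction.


Let X = Σ_S X_S over the C(10, 7) = 120 subsets S of size 7, where X_S = 1 if the K_7 on S is monochromatic.
For a fixed S, the K_7 on S has C(7, 2) = 21 edges. P[all 21 edges red] = (1/2)^21, and likewise for blue, so P[monochromatic] = 2·(1/2)^21 = 2^{1 − 21} = 1/1048576.
By linearity: E[X] = C(10, 7) · 2^{1 − 21} = 120 · 1/1048576 = 15/131072.
Numerically: E[X] ≈ 0.00011.

E[X] = C(10,7)·2^(1−C(7,2)) = 15/131072 ≈ 0.00011.


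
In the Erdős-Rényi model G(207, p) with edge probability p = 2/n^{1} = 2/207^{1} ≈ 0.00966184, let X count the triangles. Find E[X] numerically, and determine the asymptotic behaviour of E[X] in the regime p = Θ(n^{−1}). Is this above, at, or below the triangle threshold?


Number of potential triangles: C(207, 3) = 1456935.
Each occurs with probability p³ ≈ (0.00966184)³ ≈ 9.01942706e-07.
By linearity: E[X] = C(207, 3)·p³ ≈ 1456935 · 9.01942706e-07 ≈ 1.314072.
Here α = 1, so p = 2/n is exactly at the triangle threshold p ~ 1/n. Asymptotically E[X] → c³/6 = 2³/6 = 4/3 ≈ 1.333333, a bounded constant. In this regime the triangle count is asymptotically Poisson(c³/6).

E[X] ≈ 1.314072; in regime p = Θ(1/n^{1}) E[X] stays bounded (at the triangle threshold p ~ 1/n).


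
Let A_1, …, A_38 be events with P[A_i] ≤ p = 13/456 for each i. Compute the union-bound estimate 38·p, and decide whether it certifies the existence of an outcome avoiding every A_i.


Union bound: P[∪_{i=1}^{38} A_i] ≤ Σ_i P[A_i] ≤ 38·p = 38·(13/456) = 13/12.
Numerically: 13/12 ≈ 1.08333.
Is 13/12 < 1? NO.
Since the bound 13/12 is ≥ 1, the union bound is uninformative here; it does NOT by itself certify existence.

38·p = 13/12 ≈ 1.08333; existence NOT certified by the union bound.


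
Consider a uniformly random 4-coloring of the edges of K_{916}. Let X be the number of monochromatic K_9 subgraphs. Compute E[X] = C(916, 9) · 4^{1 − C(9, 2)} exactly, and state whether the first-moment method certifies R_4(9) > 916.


E[X] = C(916, 9) · 4^{1 − 36} = 1202748565202942340440 · 4^{−35} = 1202748565202942340440/1180591620717411303424.
As a reduced fraction: E[X] = 150343570650367792555/147573952589676412928 ≈ 1.01877.
Is E[X] < 1? NO.
Since E[X] ≥ 1, the first-moment bound is inconclusive at n = 916; it does NOT by itself certify R_4(9) > 916.

E[X] = 150343570650367792555/147573952589676412928 ≈ 1.01877; E[X] ≥ 1; first-moment method inconclusive here.


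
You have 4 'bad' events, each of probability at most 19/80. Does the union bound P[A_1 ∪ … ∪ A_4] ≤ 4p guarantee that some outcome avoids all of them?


Union bound: P[∪_{i=1}^{4} A_i] ≤ Σ_i P[A_i] ≤ 4·p = 4·(19/80) = 19/20.
Numerically: 19/20 ≈ 0.95000.
Is 19/20 < 1? YES.
Since P[∪ A_i] ≤ 19/20 < 1, the complement has P[∩ A_i^c] ≥ 1 − 19/20 = 1/20 > 0, so some outcome avoids every A_i.

4·p = 19/20 ≈ 0.95000; existence CERTIFIED by the union bound.


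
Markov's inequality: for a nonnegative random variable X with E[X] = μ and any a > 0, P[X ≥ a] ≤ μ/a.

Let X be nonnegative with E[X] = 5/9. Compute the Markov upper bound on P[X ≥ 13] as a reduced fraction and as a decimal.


μ = E[X] = 5/9, a = 13.
Markov: P[X ≥ 13] ≤ μ/a = (5/9)/13 = 5/117.
Numerically: ≈ 0.043.
(Since a = 13 > μ = 0.556, the bound 5/117 is < 1 and informative.)

P[X ≥ 13] ≤ 5/117 ≈ 0.043.


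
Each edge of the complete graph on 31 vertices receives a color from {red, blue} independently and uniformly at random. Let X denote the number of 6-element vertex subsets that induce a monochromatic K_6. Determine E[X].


Let X = Σ_S X_S over the C(31, 6) = 736281 subsets S of size 6, where X_S = 1 if the K_6 on S is monochromatic.
For a fixed S, the K_6 on S has C(6, 2) = 15 edges. P[all 15 edges red] = (1/2)^15, and likewise for blue, so P[monochromatic] = 2·(1/2)^15 = 2^{1 − 15} = 1/16384.
By linearity: E[X] = C(31, 6) · 2^{1 − 15} = 736281 · 1/16384 = 736281/16384.
Numerically: E[X] ≈ 44.93903.

E[X] = C(31,6)·2^(1−C(6,2)) = 736281/16384 ≈ 44.93903.


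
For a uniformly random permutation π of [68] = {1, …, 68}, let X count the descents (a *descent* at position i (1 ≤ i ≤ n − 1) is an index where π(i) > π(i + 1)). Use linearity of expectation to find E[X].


Write X = Σ X_I over i = 1, …, 67, with X_I the indicator of one descent.
There are 67 indicators.
For each fixed i, the pair (π(i), π(i+1)) is a uniformly random ordered pair of distinct values from {1, …, 68}; by symmetry P[π(i) > π(i+1)] = 1/2.
By linearity: E[X] = 67 · (1/2) = (68 − 1) · (1/2) = 67/2 ≈ 33.5000.

E[X] = 67/2 = 33.5000.


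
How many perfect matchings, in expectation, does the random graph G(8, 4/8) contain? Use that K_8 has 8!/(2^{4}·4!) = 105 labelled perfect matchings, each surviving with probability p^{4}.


K_8 has 8!/(2^{4}·4!) = 105 labelled perfect matchings.
For each such perfect matching H, let X_H = 1 if all 4 edges of H are present in G. Then P[X_H = 1] = p^{4} = (1/2)^{4} = 1/16.
Summing the indicators: E[X] = Σ_H E[X_H] = 105 · p^{4} = 105 · 1/16 = 105/16.
Numerically: E[X] ≈ 6.562.

E[X] = 105 · (1/2)^{4} = 105/16 ≈ 6.562.


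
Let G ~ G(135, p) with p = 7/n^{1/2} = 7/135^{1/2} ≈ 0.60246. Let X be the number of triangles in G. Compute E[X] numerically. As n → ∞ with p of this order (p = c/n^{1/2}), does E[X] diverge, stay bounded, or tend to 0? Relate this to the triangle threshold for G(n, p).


Number of potential triangles: C(135, 3) = 400995.
Each occurs with probability p³ ≈ (0.60246)³ ≈ 2.1867215e-01.
By linearity: E[X] = C(135, 3)·p³ ≈ 400995 · 2.1867215e-01 ≈ 87686.43724.
Since α = 1/2 < 1, p = c/n^{1/2} ≫ 1/n is above the triangle threshold p ~ 1/n. Asymptotically E[X] ~ (c³/6)·n^{3(1−α)} = (7³/6)·n^{1.5} → ∞; triangles are abundant w.h.p.

E[X] ≈ 87686.43724; in regime p = Θ(1/n^{1/2}) E[X] diverges (above the triangle threshold p ~ 1/n).


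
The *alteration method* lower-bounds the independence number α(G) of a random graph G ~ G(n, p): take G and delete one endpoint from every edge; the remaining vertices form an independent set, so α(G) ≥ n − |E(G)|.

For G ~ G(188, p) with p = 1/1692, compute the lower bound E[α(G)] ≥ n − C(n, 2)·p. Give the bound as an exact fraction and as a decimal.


E[|E(G)|] = C(188, 2)·p = 17578 · (1/1692) = 187/18.
E[α(G)] ≥ n − E[|E(G)|] = 188 − 187/18 = 3197/18.
Numerically: ≈ 177.611111.
(This is only a lower bound; the true E[α(G)] may be larger.)

E[α(G)] ≥ 3197/18 ≈ 177.611111.


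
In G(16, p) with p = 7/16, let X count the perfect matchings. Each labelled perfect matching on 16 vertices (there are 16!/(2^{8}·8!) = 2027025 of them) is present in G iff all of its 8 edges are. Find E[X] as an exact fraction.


K_16 has 16!/(2^{8}·8!) = 2027025 labelled perfect matchings.
For each such perfect matching H, let X_H = 1 if all 8 edges of H are present in G. Then P[X_H = 1] = p^{8} = (7/16)^{8} = 5764801/4294967296.
Summing the indicators: E[X] = Σ_H E[X_H] = 2027025 · p^{8} = 2027025 · 5764801/4294967296 = 11685395747025/4294967296.
Numerically: E[X] ≈ 2720.72.

E[X] = 2027025 · (7/16)^{8} = 11685395747025/4294967296 ≈ 2720.72.
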